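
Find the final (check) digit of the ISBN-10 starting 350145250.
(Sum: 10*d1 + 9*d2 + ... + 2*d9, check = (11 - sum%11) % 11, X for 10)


Weighted sum: 154
154 mod 11 = 0

Check digit: 0


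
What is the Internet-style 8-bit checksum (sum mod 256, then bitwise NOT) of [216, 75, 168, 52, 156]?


Sum = 667 mod 256 = 155
Complement = 100

100


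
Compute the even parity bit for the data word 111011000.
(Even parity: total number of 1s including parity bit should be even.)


Number of 1s in data: 5
Parity bit: 1

1


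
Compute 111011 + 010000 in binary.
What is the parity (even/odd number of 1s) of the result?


111011 = 59
010000 = 16
Sum = 75 = 1001011
1s count = 4

even parity (4 ones in 1001011)


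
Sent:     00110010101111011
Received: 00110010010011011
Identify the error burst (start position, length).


XOR: 00000000111100000

Burst at position 8, length 4


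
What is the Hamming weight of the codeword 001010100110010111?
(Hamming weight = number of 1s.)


Counting 1s in 001010100110010111

9


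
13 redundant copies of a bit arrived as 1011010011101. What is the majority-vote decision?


Ones: 8 out of 13
Threshold: 7

1 (8/13 voted 1)


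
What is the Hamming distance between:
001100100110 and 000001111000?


XOR: 001101011110
Count of 1s: 7

7


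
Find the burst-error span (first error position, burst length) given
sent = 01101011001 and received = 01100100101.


XOR: 00001111100

Burst at position 4, length 5


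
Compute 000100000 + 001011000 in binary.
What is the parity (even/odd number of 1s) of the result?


000100000 = 32
001011000 = 88
Sum = 120 = 1111000
1s count = 4

even parity (4 ones in 1111000)


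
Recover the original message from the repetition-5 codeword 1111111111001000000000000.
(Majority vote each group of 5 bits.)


Groups: 11111, 11111, 00100, 00000, 00000
Majority votes: 11000

11000


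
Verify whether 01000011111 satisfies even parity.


Number of 1s: 6

Yes, parity is correct (6 ones)


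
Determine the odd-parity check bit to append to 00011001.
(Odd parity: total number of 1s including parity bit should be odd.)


Number of 1s in data: 3
Parity bit: 0

0


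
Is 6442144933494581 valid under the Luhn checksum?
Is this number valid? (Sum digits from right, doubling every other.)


Luhn sum = 87
87 mod 10 = 7

Invalid (Luhn sum mod 10 = 7)


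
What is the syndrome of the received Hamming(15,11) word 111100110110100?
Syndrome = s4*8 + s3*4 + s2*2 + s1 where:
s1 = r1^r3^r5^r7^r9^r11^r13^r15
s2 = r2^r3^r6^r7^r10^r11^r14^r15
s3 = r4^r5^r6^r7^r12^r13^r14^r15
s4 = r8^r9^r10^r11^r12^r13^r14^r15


s1=1, s2=1, s3=1, s4=0

Syndrome = 7 (error at position 7)


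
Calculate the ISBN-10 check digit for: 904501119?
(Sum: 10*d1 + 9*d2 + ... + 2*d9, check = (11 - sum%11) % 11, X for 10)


Weighted sum: 187
187 mod 11 = 0

Check digit: 0


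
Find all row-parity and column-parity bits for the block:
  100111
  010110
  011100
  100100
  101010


Row parities: 01101
Column parities: 100011

Row P: 01101, Col P: 100011, Corner: 1


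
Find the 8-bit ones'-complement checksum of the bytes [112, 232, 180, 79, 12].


Sum = 615 mod 256 = 103
Complement = 152

152


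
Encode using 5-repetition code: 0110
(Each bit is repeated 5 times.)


Each bit -> 5 copies

00000111111111100000


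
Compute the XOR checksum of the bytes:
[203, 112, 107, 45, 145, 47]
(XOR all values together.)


XOR chain: 203 ^ 112 ^ 107 ^ 45 ^ 145 ^ 47 = 67

67


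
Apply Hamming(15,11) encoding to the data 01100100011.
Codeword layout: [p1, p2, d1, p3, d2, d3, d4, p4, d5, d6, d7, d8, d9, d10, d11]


Parity bits: p1=0, p2=0, p3=0, p4=1

000011010100011


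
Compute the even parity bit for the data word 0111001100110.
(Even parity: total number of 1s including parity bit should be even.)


Number of 1s in data: 7
Parity bit: 1

1


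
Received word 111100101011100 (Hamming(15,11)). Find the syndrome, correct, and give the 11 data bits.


Syndrome = 0: no error detected

Data: 10011011100 (no errors)


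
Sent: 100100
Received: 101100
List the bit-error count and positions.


XOR: 001000

1 error(s) at position(s): 2


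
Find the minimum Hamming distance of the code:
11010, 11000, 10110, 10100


Comparing all pairs, minimum distance: 1
Can detect 0 errors, correct 0 errors

1


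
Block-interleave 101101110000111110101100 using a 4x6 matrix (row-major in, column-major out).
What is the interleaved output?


Matrix:
  101101
  110000
  111110
  101100
Read columns: 111101101011101100101000

111101101011101100101000


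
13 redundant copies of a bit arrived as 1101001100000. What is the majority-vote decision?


Ones: 5 out of 13
Threshold: 7

0 (5/13 voted 1)


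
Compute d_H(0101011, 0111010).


XOR: 0010001
Count of 1s: 2

2


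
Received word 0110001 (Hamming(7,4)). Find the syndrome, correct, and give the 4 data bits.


Syndrome = 6: error at position 6

Data: 1011 (corrected bit 6)


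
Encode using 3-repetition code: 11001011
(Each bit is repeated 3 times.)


Each bit -> 3 copies

111111000000111000111111


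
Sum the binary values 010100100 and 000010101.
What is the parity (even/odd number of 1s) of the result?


010100100 = 164
000010101 = 21
Sum = 185 = 10111001
1s count = 5

odd parity (5 ones in 10111001)


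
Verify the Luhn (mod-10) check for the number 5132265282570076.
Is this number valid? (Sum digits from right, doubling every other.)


Luhn sum = 51
51 mod 10 = 1

Invalid (Luhn sum mod 10 = 1)


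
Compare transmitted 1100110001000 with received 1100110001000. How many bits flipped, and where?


XOR: 0000000000000

0 errors (received matches sent)


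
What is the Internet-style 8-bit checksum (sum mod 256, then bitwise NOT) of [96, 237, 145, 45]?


Sum = 523 mod 256 = 11
Complement = 244

244


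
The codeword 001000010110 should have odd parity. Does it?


Number of 1s: 4

No, parity error (4 ones)


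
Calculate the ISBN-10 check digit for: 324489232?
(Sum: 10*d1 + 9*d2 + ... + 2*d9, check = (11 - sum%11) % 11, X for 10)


Weighted sum: 222
222 mod 11 = 2

Check digit: 9


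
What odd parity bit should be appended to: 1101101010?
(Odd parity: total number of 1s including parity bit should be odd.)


Number of 1s in data: 6
Parity bit: 1

1


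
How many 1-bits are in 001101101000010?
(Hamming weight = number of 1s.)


Counting 1s in 001101101000010

6


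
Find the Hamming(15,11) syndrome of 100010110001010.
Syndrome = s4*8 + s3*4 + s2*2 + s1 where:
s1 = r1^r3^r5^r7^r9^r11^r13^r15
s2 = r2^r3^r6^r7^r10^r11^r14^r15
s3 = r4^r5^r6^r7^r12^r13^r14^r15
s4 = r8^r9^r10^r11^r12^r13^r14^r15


s1=1, s2=0, s3=0, s4=1

Syndrome = 9 (error at position 9)


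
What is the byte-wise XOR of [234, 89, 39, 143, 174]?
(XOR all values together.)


XOR chain: 234 ^ 89 ^ 39 ^ 143 ^ 174 = 181

181


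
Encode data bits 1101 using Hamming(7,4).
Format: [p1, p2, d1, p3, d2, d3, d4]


Parity bits: p1=1, p2=0, p3=0

1010101


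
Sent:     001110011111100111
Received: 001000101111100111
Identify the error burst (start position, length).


XOR: 000110110000000000

Burst at position 3, length 5


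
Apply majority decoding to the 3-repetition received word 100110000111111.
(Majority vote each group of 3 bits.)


Groups: 100, 110, 000, 111, 111
Majority votes: 01011

01011


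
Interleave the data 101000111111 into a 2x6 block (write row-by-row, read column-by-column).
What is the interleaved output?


Matrix:
  101000
  111111
Read columns: 110111010101

110111010101


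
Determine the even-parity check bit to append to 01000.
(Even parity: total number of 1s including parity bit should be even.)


Number of 1s in data: 1
Parity bit: 1

1


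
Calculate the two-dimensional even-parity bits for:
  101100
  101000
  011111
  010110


Row parities: 1011
Column parities: 001101

Row P: 1011, Col P: 001101, Corner: 1


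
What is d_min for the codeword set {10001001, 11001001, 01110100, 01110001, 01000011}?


Comparing all pairs, minimum distance: 1
Can detect 0 errors, correct 0 errors

1


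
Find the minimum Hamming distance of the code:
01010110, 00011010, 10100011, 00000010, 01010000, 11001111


Comparing all pairs, minimum distance: 2
Can detect 1 errors, correct 0 errors

2


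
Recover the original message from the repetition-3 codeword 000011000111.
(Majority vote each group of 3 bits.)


Groups: 000, 011, 000, 111
Majority votes: 0101

0101


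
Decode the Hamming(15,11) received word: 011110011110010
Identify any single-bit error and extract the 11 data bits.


Syndrome = 14: error at position 14

Data: 11001110000 (corrected bit 14)


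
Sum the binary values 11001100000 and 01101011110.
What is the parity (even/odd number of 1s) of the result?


11001100000 = 1632
01101011110 = 862
Sum = 2494 = 100110111110
1s count = 8

even parity (8 ones in 100110111110)


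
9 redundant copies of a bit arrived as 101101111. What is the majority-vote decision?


Ones: 7 out of 9
Threshold: 5

1 (7/9 voted 1)


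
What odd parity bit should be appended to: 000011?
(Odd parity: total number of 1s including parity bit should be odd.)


Number of 1s in data: 2
Parity bit: 1

1


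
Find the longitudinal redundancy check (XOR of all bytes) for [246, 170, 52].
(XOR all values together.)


XOR chain: 246 ^ 170 ^ 52 = 104

104


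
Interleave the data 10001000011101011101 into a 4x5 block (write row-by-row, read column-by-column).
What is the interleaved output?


Matrix:
  10001
  00001
  11010
  11101
Read columns: 10110011000100101101

10110011000100101101


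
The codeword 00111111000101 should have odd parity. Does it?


Number of 1s: 8

No, parity error (8 ones)


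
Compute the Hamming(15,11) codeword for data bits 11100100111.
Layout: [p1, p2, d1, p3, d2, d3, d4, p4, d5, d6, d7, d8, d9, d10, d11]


Parity bits: p1=0, p2=1, p3=1, p4=0

011111000100111


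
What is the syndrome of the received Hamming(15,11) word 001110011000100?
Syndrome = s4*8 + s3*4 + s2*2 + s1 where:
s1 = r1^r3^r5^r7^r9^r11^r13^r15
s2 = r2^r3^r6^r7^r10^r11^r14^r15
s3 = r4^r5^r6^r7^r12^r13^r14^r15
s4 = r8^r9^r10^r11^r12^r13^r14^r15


s1=0, s2=1, s3=1, s4=1

Syndrome = 14 (error at position 14)


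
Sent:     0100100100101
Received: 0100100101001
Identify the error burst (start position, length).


XOR: 0000000001100

Burst at position 9, length 2


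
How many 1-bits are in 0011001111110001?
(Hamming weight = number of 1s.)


Counting 1s in 0011001111110001

9


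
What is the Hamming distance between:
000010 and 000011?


XOR: 000001
Count of 1s: 1

1


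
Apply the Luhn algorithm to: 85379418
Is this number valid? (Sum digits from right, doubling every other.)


Luhn sum = 48
48 mod 10 = 8

Invalid (Luhn sum mod 10 = 8)


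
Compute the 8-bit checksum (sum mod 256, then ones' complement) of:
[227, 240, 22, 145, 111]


Sum = 745 mod 256 = 233
Complement = 22

22


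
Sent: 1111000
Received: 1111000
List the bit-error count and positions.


XOR: 0000000

0 errors (received matches sent)


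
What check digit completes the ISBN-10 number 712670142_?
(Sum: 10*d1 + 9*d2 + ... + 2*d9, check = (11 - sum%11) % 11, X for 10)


Weighted sum: 199
199 mod 11 = 1

Check digit: X


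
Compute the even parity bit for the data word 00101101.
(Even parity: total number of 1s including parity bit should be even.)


Number of 1s in data: 4
Parity bit: 0

0


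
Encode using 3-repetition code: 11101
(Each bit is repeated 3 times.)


Each bit -> 3 copies

111111111000111


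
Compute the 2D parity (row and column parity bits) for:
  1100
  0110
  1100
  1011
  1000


Row parities: 00011
Column parities: 0101

Row P: 00011, Col P: 0101, Corner: 0


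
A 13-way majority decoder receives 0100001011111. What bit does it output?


Ones: 7 out of 13
Threshold: 7

1 (7/13 voted 1)


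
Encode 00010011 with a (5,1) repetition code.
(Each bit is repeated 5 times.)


Each bit -> 5 copies

0000000000000001111100000000001111111111


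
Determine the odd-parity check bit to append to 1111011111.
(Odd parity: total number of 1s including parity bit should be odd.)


Number of 1s in data: 9
Parity bit: 0

0


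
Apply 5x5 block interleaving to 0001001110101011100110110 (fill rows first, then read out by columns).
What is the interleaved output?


Matrix:
  00010
  01110
  10101
  11001
  10110
Read columns: 0011101010011011100100110

0011101010011011100100110


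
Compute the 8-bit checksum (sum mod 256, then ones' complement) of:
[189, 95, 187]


Sum = 471 mod 256 = 215
Complement = 40

40


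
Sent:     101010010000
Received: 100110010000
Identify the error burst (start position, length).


XOR: 001100000000

Burst at position 2, length 2


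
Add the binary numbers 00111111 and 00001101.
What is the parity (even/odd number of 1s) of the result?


00111111 = 63
00001101 = 13
Sum = 76 = 1001100
1s count = 3

odd parity (3 ones in 1001100)


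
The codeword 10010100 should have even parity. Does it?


Number of 1s: 3

No, parity error (3 ones)


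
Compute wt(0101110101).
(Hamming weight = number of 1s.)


Counting 1s in 0101110101

6


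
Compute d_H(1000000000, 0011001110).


XOR: 1011001110
Count of 1s: 6

6


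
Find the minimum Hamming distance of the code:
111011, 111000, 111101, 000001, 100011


Comparing all pairs, minimum distance: 2
Can detect 1 errors, correct 0 errors

2


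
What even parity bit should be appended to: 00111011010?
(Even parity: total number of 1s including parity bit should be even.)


Number of 1s in data: 6
Parity bit: 0

0


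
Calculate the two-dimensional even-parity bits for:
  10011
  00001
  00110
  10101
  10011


Row parities: 11011
Column parities: 10010

Row P: 11011, Col P: 10010, Corner: 0


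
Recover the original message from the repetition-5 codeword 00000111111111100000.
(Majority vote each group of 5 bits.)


Groups: 00000, 11111, 11111, 00000
Majority votes: 0110

0110


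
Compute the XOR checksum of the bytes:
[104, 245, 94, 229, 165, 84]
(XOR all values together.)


XOR chain: 104 ^ 245 ^ 94 ^ 229 ^ 165 ^ 84 = 215

215


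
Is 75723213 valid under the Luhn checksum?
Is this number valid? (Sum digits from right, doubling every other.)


Luhn sum = 30
30 mod 10 = 0

Valid (Luhn sum mod 10 = 0)


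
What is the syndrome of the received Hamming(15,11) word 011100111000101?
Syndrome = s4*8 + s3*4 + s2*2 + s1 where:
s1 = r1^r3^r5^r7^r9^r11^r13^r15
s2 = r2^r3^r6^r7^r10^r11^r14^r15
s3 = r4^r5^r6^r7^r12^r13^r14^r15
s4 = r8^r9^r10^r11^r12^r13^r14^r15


s1=1, s2=0, s3=0, s4=0

Syndrome = 1 (error at position 1)


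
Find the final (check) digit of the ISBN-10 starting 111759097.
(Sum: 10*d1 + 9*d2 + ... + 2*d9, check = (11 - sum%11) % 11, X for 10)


Weighted sum: 192
192 mod 11 = 5

Check digit: 6


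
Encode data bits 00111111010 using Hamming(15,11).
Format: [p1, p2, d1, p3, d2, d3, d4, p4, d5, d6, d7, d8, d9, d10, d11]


Parity bits: p1=1, p2=1, p3=0, p4=1

110001111111010


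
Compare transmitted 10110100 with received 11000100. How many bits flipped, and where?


XOR: 01110000

3 error(s) at position(s): 1, 2, 3


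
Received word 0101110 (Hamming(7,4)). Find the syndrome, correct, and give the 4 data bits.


Syndrome = 5: error at position 5

Data: 0010 (corrected bit 5)


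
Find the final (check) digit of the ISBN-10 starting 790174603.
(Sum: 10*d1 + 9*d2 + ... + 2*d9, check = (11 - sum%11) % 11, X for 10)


Weighted sum: 250
250 mod 11 = 8

Check digit: 3


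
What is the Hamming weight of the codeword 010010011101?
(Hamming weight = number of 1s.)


Counting 1s in 010010011101

6


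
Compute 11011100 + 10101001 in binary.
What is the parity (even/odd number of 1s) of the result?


11011100 = 220
10101001 = 169
Sum = 389 = 110000101
1s count = 4

even parity (4 ones in 110000101)


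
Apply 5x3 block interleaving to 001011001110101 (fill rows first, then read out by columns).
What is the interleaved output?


Matrix:
  001
  011
  001
  110
  101
Read columns: 000110101011101

000110101011101


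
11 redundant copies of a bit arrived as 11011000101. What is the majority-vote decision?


Ones: 6 out of 11
Threshold: 6

1 (6/11 voted 1)


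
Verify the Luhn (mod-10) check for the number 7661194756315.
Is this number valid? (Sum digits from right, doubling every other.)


Luhn sum = 55
55 mod 10 = 5

Invalid (Luhn sum mod 10 = 5)


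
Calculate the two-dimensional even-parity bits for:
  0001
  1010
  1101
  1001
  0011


Row parities: 10100
Column parities: 1100

Row P: 10100, Col P: 1100, Corner: 0


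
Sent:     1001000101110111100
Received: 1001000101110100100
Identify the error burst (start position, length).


XOR: 0000000000000011000

Burst at position 14, length 2


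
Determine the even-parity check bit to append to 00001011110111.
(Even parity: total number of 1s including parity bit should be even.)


Number of 1s in data: 8
Parity bit: 0

0


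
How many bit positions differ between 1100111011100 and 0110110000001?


XOR: 1010001011101
Count of 1s: 7

7


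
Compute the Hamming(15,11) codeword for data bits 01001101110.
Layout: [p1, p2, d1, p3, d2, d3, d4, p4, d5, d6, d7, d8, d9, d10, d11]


Parity bits: p1=1, p2=0, p3=0, p4=1

100010011101110


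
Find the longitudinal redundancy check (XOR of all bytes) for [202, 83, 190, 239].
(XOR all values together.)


XOR chain: 202 ^ 83 ^ 190 ^ 239 = 200

200


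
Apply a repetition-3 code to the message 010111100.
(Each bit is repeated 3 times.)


Each bit -> 3 copies

000111000111111111111000000


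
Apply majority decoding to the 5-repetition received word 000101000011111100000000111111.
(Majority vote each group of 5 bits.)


Groups: 00010, 10000, 11111, 10000, 00001, 11111
Majority votes: 001001

001001


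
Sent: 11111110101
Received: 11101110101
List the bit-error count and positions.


XOR: 00010000000

1 error(s) at position(s): 3


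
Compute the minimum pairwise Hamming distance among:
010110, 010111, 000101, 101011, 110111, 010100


Comparing all pairs, minimum distance: 1
Can detect 0 errors, correct 0 errors

1


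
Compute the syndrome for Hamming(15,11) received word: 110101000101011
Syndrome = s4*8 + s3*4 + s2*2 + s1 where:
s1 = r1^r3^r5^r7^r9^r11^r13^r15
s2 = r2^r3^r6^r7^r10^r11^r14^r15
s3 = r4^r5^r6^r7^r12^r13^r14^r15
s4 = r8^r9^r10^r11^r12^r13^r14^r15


s1=0, s2=1, s3=1, s4=0

Syndrome = 6 (error at position 6)


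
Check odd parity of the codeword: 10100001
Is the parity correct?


Number of 1s: 3

Yes, parity is correct (3 ones)


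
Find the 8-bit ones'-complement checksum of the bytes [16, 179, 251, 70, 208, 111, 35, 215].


Sum = 1085 mod 256 = 61
Complement = 194

194


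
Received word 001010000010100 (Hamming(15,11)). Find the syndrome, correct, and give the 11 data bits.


Syndrome = 0: no error detected

Data: 11000010100 (no errors)


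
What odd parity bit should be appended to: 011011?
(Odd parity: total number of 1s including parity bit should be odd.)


Number of 1s in data: 4
Parity bit: 1

1


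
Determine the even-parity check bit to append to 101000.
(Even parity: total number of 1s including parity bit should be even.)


Number of 1s in data: 2
Parity bit: 0

0


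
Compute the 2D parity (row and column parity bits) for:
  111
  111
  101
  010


Row parities: 1101
Column parities: 111

Row P: 1101, Col P: 111, Corner: 1


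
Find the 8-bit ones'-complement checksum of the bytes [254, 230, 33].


Sum = 517 mod 256 = 5
Complement = 250

250


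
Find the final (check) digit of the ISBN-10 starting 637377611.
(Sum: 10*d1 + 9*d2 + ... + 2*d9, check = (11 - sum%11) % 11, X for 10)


Weighted sum: 270
270 mod 11 = 6

Check digit: 5


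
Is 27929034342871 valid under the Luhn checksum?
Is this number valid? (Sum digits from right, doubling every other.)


Luhn sum = 69
69 mod 10 = 9

Invalid (Luhn sum mod 10 = 9)


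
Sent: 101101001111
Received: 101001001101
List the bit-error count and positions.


XOR: 000100000010

2 error(s) at position(s): 3, 10


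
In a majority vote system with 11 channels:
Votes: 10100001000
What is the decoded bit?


Ones: 3 out of 11
Threshold: 6

0 (3/11 voted 1)


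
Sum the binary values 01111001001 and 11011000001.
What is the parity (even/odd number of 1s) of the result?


01111001001 = 969
11011000001 = 1729
Sum = 2698 = 101010001010
1s count = 5

odd parity (5 ones in 101010001010)


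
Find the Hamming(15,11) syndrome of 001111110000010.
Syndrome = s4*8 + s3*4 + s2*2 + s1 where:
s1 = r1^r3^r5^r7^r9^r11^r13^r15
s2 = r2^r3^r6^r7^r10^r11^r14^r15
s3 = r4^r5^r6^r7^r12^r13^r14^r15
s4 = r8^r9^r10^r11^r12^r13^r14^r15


s1=1, s2=0, s3=1, s4=0

Syndrome = 5 (error at position 5)


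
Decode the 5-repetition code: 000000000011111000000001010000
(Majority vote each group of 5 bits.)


Groups: 00000, 00000, 11111, 00000, 00010, 10000
Majority votes: 001000

001000


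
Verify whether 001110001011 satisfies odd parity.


Number of 1s: 6

No, parity error (6 ones)


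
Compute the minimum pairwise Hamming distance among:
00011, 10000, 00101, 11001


Comparing all pairs, minimum distance: 2
Can detect 1 errors, correct 0 errors

2


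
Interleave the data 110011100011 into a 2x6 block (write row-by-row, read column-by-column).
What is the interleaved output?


Matrix:
  110011
  100011
Read columns: 111000001111

111000001111


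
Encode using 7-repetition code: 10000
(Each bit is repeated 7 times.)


Each bit -> 7 copies

11111110000000000000000000000000000


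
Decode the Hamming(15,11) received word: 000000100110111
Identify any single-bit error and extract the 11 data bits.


Syndrome = 10: error at position 10

Data: 00010010111 (corrected bit 10)


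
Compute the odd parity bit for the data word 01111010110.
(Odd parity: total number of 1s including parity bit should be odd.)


Number of 1s in data: 7
Parity bit: 0

0


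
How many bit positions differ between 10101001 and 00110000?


XOR: 10011001
Count of 1s: 4

4


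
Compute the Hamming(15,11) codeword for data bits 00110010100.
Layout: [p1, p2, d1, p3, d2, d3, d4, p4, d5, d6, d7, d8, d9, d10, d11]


Parity bits: p1=1, p2=1, p3=1, p4=0

110101100010100


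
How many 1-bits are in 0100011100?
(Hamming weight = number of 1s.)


Counting 1s in 0100011100

4


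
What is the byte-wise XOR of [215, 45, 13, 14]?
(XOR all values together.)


XOR chain: 215 ^ 45 ^ 13 ^ 14 = 249

249


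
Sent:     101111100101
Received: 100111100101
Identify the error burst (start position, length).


XOR: 001000000000

Burst at position 2, length 1


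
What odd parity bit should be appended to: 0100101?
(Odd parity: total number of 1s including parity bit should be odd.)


Number of 1s in data: 3
Parity bit: 0

0


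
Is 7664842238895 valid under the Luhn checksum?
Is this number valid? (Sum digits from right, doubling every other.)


Luhn sum = 78
78 mod 10 = 8

Invalid (Luhn sum mod 10 = 8)


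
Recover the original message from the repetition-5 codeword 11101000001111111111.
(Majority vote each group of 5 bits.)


Groups: 11101, 00000, 11111, 11111
Majority votes: 1011

1011


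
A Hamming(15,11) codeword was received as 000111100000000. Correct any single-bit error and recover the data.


Syndrome = 0: no error detected

Data: 01110000000 (no errors)


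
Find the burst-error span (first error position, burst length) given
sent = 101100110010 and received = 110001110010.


XOR: 011101000000

Burst at position 1, length 5


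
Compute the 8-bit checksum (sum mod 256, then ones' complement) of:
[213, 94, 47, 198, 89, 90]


Sum = 731 mod 256 = 219
Complement = 36

36


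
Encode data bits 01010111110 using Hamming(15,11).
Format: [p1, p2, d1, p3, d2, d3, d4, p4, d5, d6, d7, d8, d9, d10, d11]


Parity bits: p1=0, p2=0, p3=1, p4=1

000110110111110


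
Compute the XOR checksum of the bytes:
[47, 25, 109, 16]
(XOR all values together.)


XOR chain: 47 ^ 25 ^ 109 ^ 16 = 75

75


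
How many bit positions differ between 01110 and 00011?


XOR: 01101
Count of 1s: 3

3


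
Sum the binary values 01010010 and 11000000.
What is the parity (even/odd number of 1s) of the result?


01010010 = 82
11000000 = 192
Sum = 274 = 100010010
1s count = 3

odd parity (3 ones in 100010010)


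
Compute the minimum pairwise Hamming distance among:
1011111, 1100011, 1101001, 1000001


Comparing all pairs, minimum distance: 2
Can detect 1 errors, correct 0 errors

2


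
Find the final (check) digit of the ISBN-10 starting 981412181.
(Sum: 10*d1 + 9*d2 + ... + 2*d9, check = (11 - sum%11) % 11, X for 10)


Weighted sum: 244
244 mod 11 = 2

Check digit: 9


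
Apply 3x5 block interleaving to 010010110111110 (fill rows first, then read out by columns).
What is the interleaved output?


Matrix:
  01001
  01101
  11110
Read columns: 001111011001110

001111011001110


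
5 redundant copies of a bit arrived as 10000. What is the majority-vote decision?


Ones: 1 out of 5
Threshold: 3

0 (1/5 voted 1)


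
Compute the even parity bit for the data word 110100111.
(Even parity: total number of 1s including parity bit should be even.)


Number of 1s in data: 6
Parity bit: 0

0


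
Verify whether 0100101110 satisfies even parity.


Number of 1s: 5

No, parity error (5 ones)


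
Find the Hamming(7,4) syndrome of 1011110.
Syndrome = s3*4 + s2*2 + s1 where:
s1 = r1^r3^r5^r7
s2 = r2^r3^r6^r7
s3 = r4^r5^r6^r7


s1=1, s2=0, s3=1

Syndrome = 5 (error at position 5)


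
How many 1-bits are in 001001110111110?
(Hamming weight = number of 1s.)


Counting 1s in 001001110111110

9


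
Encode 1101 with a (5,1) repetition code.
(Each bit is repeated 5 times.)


Each bit -> 5 copies

11111111110000011111


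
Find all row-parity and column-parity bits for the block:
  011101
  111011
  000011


Row parities: 010
Column parities: 100101

Row P: 010, Col P: 100101, Corner: 1


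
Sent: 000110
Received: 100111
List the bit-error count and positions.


XOR: 100001

2 error(s) at position(s): 0, 5


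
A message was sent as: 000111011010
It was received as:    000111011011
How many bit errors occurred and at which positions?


XOR: 000000000001

1 error(s) at position(s): 11


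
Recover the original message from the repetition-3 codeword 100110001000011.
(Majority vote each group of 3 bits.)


Groups: 100, 110, 001, 000, 011
Majority votes: 01001

01001


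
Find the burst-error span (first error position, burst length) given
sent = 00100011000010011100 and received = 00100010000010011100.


XOR: 00000001000000000000

Burst at position 7, length 1


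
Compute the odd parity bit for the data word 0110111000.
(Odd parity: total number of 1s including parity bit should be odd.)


Number of 1s in data: 5
Parity bit: 0

0


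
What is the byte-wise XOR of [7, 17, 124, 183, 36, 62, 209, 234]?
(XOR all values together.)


XOR chain: 7 ^ 17 ^ 124 ^ 183 ^ 36 ^ 62 ^ 209 ^ 234 = 252

252


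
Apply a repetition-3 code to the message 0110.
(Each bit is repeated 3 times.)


Each bit -> 3 copies

000111111000


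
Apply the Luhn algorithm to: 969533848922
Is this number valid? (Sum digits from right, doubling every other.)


Luhn sum = 71
71 mod 10 = 1

Invalid (Luhn sum mod 10 = 1)


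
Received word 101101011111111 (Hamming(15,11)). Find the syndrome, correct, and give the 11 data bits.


Syndrome = 0: no error detected

Data: 10101111111 (no errors)


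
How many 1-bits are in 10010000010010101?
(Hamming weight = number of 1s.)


Counting 1s in 10010000010010101

6


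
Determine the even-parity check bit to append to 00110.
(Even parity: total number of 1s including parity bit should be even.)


Number of 1s in data: 2
Parity bit: 0

0


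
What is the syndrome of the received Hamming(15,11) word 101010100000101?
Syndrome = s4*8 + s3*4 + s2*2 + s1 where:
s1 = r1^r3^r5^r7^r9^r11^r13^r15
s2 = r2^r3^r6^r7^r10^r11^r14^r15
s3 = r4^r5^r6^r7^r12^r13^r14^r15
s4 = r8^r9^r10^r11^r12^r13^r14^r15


s1=0, s2=1, s3=0, s4=0

Syndrome = 2 (error at position 2)


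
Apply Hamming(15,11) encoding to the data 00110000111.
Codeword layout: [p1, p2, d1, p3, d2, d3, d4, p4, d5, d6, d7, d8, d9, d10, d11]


Parity bits: p1=1, p2=0, p3=1, p4=1

100101110000111


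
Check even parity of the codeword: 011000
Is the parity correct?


Number of 1s: 2

Yes, parity is correct (2 ones)


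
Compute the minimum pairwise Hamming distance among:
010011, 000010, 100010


Comparing all pairs, minimum distance: 1
Can detect 0 errors, correct 0 errors

1


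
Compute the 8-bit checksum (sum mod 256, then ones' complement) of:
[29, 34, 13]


Sum = 76 mod 256 = 76
Complement = 179

179


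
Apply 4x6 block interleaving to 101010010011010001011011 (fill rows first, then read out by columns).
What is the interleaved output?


Matrix:
  101010
  010011
  010001
  011011
Read columns: 100001111001000011010111

100001111001000011010111


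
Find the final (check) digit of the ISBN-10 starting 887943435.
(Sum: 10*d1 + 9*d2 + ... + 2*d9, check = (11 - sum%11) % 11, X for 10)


Weighted sum: 345
345 mod 11 = 4

Check digit: 7


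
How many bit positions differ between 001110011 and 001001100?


XOR: 000111111
Count of 1s: 6

6


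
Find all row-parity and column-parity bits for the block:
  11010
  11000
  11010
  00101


Row parities: 1010
Column parities: 11101

Row P: 1010, Col P: 11101, Corner: 0


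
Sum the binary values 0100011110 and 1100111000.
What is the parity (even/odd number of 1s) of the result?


0100011110 = 286
1100111000 = 824
Sum = 1110 = 10001010110
1s count = 5

odd parity (5 ones in 10001010110)


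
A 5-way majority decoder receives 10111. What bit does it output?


Ones: 4 out of 5
Threshold: 3

1 (4/5 voted 1)


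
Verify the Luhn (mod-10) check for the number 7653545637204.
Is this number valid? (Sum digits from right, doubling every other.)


Luhn sum = 56
56 mod 10 = 6

Invalid (Luhn sum mod 10 = 6)


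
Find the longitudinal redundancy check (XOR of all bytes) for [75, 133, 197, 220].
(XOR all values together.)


XOR chain: 75 ^ 133 ^ 197 ^ 220 = 215

215


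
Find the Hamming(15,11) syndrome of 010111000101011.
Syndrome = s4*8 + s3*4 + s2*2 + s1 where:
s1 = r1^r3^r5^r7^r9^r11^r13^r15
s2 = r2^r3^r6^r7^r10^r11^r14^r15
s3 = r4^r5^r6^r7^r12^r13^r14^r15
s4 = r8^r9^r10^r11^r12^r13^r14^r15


s1=0, s2=1, s3=0, s4=0

Syndrome = 2 (error at position 2)


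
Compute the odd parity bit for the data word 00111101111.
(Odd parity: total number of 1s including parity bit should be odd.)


Number of 1s in data: 8
Parity bit: 1

1


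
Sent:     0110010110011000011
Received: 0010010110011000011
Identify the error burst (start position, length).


XOR: 0100000000000000000

Burst at position 1, length 1


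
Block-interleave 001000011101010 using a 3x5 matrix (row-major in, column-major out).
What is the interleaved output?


Matrix:
  00100
  00111
  01010
Read columns: 000001110011010

000001110011010


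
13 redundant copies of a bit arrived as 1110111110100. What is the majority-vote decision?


Ones: 9 out of 13
Threshold: 7

1 (9/13 voted 1)


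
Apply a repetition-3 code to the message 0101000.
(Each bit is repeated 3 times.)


Each bit -> 3 copies

000111000111000000000


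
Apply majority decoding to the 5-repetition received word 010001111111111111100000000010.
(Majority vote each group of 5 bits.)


Groups: 01000, 11111, 11111, 11110, 00000, 00010
Majority votes: 011100

011100


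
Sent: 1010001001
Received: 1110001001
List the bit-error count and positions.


XOR: 0100000000

1 error(s) at position(s): 1


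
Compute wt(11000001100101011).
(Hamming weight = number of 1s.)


Counting 1s in 11000001100101011

8


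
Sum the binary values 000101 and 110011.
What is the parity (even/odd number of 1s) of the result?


000101 = 5
110011 = 51
Sum = 56 = 111000
1s count = 3

odd parity (3 ones in 111000)


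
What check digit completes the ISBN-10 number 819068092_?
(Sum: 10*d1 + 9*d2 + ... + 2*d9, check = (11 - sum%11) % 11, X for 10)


Weighted sum: 268
268 mod 11 = 4

Check digit: 7


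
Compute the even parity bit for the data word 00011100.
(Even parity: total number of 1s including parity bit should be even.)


Number of 1s in data: 3
Parity bit: 1

1


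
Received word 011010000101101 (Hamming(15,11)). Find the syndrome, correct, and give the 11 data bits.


Syndrome = 0: no error detected

Data: 11000101101 (no errors)


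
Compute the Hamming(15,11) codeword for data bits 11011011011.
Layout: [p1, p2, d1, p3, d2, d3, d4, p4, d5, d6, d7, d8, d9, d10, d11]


Parity bits: p1=0, p2=1, p3=1, p4=1

011110111011011


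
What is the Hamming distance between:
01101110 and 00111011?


XOR: 01010101
Count of 1s: 4

4


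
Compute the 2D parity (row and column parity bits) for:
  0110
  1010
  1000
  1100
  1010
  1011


Row parities: 001001
Column parities: 1001

Row P: 001001, Col P: 1001, Corner: 0


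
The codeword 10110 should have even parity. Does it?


Number of 1s: 3

No, parity error (3 ones)


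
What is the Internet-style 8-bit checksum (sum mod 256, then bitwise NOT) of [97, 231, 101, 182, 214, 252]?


Sum = 1077 mod 256 = 53
Complement = 202

202


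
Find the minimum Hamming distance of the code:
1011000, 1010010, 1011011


Comparing all pairs, minimum distance: 2
Can detect 1 errors, correct 0 errors

2


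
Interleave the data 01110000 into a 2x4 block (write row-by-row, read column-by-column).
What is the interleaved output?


Matrix:
  0111
  0000
Read columns: 00101010

00101010


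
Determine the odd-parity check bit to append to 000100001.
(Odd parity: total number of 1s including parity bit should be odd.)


Number of 1s in data: 2
Parity bit: 1

1


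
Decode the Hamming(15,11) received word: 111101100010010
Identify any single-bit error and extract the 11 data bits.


Syndrome = 0: no error detected

Data: 10110010010 (no errors)


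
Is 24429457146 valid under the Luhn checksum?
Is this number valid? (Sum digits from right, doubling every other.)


Luhn sum = 60
60 mod 10 = 0

Valid (Luhn sum mod 10 = 0)


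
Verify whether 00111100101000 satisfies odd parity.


Number of 1s: 6

No, parity error (6 ones)


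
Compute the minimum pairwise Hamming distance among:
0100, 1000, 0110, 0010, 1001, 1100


Comparing all pairs, minimum distance: 1
Can detect 0 errors, correct 0 errors

1


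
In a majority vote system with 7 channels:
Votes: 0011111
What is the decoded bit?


Ones: 5 out of 7
Threshold: 4

1 (5/7 voted 1)


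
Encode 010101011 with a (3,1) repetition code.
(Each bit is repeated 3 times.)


Each bit -> 3 copies

000111000111000111000111111


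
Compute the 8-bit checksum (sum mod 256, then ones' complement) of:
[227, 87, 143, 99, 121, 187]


Sum = 864 mod 256 = 96
Complement = 159

159


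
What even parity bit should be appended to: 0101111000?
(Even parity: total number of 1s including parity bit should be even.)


Number of 1s in data: 5
Parity bit: 1

1


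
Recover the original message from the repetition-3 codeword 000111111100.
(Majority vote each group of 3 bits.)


Groups: 000, 111, 111, 100
Majority votes: 0110

0110


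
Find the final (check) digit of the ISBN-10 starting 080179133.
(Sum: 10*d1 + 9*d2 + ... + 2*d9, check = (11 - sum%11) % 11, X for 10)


Weighted sum: 185
185 mod 11 = 9

Check digit: 2


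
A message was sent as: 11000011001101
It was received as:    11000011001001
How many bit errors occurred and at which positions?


XOR: 00000000000100

1 error(s) at position(s): 11


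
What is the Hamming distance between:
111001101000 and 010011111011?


XOR: 101010010011
Count of 1s: 6

6


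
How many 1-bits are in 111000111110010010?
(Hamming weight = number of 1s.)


Counting 1s in 111000111110010010

10


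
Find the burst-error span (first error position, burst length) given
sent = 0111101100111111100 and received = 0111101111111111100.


XOR: 0000000011000000000

Burst at position 8, length 2


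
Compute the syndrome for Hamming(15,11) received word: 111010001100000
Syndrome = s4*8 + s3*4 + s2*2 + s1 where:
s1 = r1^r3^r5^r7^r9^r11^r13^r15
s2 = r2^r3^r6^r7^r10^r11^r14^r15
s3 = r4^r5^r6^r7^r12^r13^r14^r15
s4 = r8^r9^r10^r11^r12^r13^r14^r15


s1=0, s2=1, s3=1, s4=0

Syndrome = 6 (error at position 6)


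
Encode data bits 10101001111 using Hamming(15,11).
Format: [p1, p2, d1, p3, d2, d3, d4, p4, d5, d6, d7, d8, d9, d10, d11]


Parity bits: p1=0, p2=0, p3=1, p4=1

001101011001111


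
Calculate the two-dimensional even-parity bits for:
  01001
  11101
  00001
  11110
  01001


Row parities: 00100
Column parities: 00010

Row P: 00100, Col P: 00010, Corner: 1


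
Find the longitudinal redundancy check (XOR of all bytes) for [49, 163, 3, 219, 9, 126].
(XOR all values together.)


XOR chain: 49 ^ 163 ^ 3 ^ 219 ^ 9 ^ 126 = 61

61


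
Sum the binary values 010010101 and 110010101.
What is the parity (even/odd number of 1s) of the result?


010010101 = 149
110010101 = 405
Sum = 554 = 1000101010
1s count = 4

even parity (4 ones in 1000101010)


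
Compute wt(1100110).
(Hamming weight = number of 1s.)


Counting 1s in 1100110

4


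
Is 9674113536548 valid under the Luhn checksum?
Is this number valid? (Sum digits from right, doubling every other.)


Luhn sum = 61
61 mod 10 = 1

Invalid (Luhn sum mod 10 = 1)


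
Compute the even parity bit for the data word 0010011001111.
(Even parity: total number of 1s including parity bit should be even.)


Number of 1s in data: 7
Parity bit: 1

1


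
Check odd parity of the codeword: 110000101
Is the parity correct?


Number of 1s: 4

No, parity error (4 ones)


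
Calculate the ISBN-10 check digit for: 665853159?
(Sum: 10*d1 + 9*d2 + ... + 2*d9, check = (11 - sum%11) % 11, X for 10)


Weighted sum: 292
292 mod 11 = 6

Check digit: 5


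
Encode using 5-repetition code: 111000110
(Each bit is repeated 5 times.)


Each bit -> 5 copies

111111111111111000000000000000111111111100000


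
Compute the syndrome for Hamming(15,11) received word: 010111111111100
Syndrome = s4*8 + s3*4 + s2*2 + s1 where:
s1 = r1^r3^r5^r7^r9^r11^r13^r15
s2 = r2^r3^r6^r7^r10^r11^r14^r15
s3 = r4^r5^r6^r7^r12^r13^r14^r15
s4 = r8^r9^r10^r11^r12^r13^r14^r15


s1=1, s2=1, s3=0, s4=0

Syndrome = 3 (error at position 3)


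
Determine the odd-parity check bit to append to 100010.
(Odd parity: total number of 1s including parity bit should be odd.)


Number of 1s in data: 2
Parity bit: 1

1


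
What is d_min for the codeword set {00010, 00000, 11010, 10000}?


Comparing all pairs, minimum distance: 1
Can detect 0 errors, correct 0 errors

1


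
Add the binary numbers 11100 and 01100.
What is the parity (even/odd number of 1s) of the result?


11100 = 28
01100 = 12
Sum = 40 = 101000
1s count = 2

even parity (2 ones in 101000)
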